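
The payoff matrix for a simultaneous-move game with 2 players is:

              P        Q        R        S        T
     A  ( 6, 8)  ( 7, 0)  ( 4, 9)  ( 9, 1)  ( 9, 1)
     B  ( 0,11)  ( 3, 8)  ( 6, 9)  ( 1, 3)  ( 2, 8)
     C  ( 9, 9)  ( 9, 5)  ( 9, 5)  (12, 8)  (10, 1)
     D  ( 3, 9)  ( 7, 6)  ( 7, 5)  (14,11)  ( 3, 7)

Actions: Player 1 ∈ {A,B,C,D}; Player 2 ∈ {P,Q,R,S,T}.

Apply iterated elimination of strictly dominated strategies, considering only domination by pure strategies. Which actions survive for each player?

Survivors P1:{C,D} P2:{P,S}

P1 drop A (C beats it: P:9>6 Q:9>7 R:9>4 S:12>9 T:10>9)
P1 drop B (C beats it: P:9>0 Q:9>3 R:9>6 S:12>1 T:10>2)
P2 drop Q (P beats it: C:9>5 D:9>6)
P2 drop R (P beats it: C:9>5 D:9>5)
P2 drop T (P beats it: C:9>1 D:9>7)
P1→{C,D} P2→{P,S}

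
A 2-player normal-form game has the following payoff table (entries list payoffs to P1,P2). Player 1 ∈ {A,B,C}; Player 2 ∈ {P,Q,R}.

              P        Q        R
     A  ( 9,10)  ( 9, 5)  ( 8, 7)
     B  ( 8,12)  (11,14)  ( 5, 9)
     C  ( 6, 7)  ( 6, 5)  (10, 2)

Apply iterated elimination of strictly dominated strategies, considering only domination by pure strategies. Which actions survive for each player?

Remaining: P1:{A,B} P2:{P,Q}

P2 drop R (P beats it: A:10>7 B:12>9 C:7>2)
P1 drop C (A beats it: P:9>6 Q:9>6)
P1→{A,B} P2→{P,Q}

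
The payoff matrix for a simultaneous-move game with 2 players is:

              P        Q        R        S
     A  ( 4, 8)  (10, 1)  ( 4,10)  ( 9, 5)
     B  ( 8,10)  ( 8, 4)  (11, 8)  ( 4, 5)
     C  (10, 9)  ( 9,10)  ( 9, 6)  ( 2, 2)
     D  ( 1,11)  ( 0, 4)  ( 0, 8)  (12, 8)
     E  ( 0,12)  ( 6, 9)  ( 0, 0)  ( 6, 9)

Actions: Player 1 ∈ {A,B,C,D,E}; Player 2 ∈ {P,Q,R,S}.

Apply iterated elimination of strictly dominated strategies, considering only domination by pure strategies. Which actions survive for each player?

Survivors P1:{A,B,C} P2:{P,Q,R}

P1 drop E (A beats it: P:4>0 Q:10>6 R:4>0 S:9>6)
P2 drop S (P beats it: A:8>5 B:10>5 C:9>2 D:11>8)
P1 drop D (A beats it: P:4>1 Q:10>0 R:4>0)
P1→{A,B,C} P2→{P,Q,R}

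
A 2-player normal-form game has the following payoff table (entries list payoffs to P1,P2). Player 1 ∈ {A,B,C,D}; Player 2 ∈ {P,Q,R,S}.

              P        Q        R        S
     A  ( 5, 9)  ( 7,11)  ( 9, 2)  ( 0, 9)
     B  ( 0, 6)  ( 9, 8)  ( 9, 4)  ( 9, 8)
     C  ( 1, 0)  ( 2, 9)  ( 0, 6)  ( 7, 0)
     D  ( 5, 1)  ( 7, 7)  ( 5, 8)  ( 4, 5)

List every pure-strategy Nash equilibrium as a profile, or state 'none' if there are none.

(A,P): not NE [P2→Q gives 11>9]
(A,Q): not NE [P1→B gives 9>7]
(A,R): not NE [P2→Q gives 11>2]
(A,S): not NE [P1→B gives 9>0; P2→Q gives 11>9]
(B,P): not NE [P1→D gives 5>0; P2→S gives 8>6]
(B,Q): NE
(B,R): not NE [P2→S gives 8>4]
(B,S): NE
(C,P): not NE [P1→D gives 5>1; P2→Q gives 9>0]
(C,Q): not NE [P1→B gives 9>2]
(C,R): not NE [P1→B gives 9>0; P2→Q gives 9>6]
(C,S): not NE [P1→B gives 9>7; P2→Q gives 9>0]
(D,P): not NE [P2→R gives 8>1]
(D,Q): not NE [P1→B gives 9>7; P2→R gives 8>7]
(D,R): not NE [P1→B gives 9>5]
(D,S): not NE [P1→B gives 9>4; P2→R gives 8>5]

NE set: (B,Q), (B,S)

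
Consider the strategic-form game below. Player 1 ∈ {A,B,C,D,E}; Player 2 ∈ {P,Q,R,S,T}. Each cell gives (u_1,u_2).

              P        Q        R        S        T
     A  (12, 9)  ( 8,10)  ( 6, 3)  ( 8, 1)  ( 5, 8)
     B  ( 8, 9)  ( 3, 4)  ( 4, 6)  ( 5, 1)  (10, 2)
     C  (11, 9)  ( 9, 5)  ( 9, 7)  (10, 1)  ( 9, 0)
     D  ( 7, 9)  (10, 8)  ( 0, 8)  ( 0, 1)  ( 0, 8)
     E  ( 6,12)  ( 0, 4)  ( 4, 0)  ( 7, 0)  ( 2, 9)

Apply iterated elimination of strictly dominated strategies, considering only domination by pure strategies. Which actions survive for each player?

Survivors P1:{A,C,D} P2:{P,Q}

P1 drop E (A beats it: P:12>6 Q:8>0 R:6>4 S:8>7 T:5>2)
P2 drop R (P beats it: A:9>3 B:9>6 C:9>7 D:9>8)
P2 drop S (P beats it: A:9>1 B:9>1 C:9>1 D:9>1)
P2 drop T (P beats it: A:9>8 B:9>2 C:9>0 D:9>8)
P1 drop B (A beats it: P:12>8 Q:8>3)
P1→{A,C,D} P2→{P,Q}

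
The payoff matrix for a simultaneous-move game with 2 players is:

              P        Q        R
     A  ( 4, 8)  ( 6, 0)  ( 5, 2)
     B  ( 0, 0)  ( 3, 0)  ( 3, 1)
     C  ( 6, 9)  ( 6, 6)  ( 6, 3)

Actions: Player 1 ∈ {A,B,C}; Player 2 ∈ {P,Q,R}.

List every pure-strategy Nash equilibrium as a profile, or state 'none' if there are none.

(A,P): not NE [P1→C gives 6>4]
(A,Q): not NE [P2→P gives 8>0]
(A,R): not NE [P1→C gives 6>5; P2→P gives 8>2]
(B,P): not NE [P1→C gives 6>0; P2→R gives 1>0]
(B,Q): not NE [P1→C gives 6>3; P2→R gives 1>0]
(B,R): not NE [P1→C gives 6>3]
(C,P): NE
(C,Q): not NE [P2→P gives 9>6]
(C,R): not NE [P2→P gives 9>3]

PSNE = {(C,P)}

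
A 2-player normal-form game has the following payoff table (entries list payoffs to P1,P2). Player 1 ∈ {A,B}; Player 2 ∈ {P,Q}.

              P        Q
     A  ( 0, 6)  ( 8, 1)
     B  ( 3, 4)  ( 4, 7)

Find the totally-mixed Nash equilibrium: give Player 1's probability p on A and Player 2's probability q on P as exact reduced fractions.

P1 indiff ⇒ q·0+(1-q)·8 = q·3+(1-q)·4 ⇒ q(-3) = (1-q)(-4) ⇒ q = 4/7
P2 indiff ⇒ p·6+(1-p)·4 = p·1+(1-p)·7 ⇒ p(5) = (1-p)(3) ⇒ p = 3/8

P1 mixes 3/8 on A; P2 mixes 4/7 on P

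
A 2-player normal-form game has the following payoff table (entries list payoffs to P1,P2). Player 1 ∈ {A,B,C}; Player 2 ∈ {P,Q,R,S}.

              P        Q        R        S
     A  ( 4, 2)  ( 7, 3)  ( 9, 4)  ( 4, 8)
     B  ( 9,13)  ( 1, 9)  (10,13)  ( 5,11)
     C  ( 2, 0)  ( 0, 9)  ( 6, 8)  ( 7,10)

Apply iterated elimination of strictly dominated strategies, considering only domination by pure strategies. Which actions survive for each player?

P2 drop Q (S beats it: A:8>3 B:11>9 C:10>9)
P1 drop A (B beats it: P:9>4 R:10>9 S:5>4)
P1→{B,C} P2→{P,R,S}

IESDS → P1:{B,C} P2:{P,R,S}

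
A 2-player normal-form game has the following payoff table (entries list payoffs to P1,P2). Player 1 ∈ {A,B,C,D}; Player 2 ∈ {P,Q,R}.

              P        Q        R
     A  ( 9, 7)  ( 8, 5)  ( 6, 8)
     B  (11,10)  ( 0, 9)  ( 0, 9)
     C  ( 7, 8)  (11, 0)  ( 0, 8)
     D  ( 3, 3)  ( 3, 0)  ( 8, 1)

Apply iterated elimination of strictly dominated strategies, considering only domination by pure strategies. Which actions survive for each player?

Survivors P1:{A,B,D} P2:{P,R}

P2 drop Q (P beats it: A:7>5 B:10>9 C:8>0 D:3>0)
P1 drop C (A beats it: P:9>7 R:6>0)
P1→{A,B,D} P2→{P,R}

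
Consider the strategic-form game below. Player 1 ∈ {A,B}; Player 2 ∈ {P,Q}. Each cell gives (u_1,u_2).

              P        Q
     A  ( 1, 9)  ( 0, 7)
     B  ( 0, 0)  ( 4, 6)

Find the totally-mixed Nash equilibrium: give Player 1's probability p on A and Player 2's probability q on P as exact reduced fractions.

P1 indiff ⇒ q·1+(1-q)·0 = q·0+(1-q)·4 ⇒ q(1) = (1-q)(4) ⇒ q = 4/5
P2 indiff ⇒ p·9+(1-p)·0 = p·7+(1-p)·6 ⇒ p(2) = (1-p)(6) ⇒ p = 3/4

(p,q) = (3/4, 4/5)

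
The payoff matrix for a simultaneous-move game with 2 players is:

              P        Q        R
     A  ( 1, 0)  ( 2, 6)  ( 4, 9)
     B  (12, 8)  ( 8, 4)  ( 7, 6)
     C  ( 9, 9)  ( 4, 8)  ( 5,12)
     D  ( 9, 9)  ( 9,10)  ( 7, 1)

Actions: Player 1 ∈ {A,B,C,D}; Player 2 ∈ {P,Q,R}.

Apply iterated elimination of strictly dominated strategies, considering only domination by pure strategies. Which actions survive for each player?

IESDS → P1:{B,D} P2:{P,Q}

P1 drop A (B beats it: P:12>1 Q:8>2 R:7>4)
P1 drop C (B beats it: P:12>9 Q:8>4 R:7>5)
P2 drop R (P beats it: B:8>6 D:9>1)
P1→{B,D} P2→{P,Q}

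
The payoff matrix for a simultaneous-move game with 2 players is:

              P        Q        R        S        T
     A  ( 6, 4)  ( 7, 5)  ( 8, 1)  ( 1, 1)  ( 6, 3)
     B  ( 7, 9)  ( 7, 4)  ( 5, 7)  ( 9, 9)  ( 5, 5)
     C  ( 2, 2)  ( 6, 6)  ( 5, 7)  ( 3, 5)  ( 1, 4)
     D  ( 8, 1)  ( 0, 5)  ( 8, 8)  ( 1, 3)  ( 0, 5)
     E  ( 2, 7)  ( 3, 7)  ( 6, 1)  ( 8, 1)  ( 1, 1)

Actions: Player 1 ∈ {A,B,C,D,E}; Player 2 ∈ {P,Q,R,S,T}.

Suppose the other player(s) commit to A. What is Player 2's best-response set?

argmax u_2 = {Q}

u_2(P vs A) = 4
u_2(Q vs A) = 5
u_2(R vs A) = 1
u_2(S vs A) = 1
u_2(T vs A) = 3
max payoff 5 at {Q}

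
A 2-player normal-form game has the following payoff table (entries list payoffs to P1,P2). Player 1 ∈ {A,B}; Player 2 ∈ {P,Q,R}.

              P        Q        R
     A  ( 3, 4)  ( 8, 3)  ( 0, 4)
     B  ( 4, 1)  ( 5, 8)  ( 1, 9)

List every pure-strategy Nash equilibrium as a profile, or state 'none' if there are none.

(A,P): not NE [P1→B gives 4>3]
(A,Q): not NE [P2→R gives 4>3]
(A,R): not NE [P1→B gives 1>0]
(B,P): not NE [P2→R gives 9>1]
(B,Q): not NE [P1→A gives 8>5; P2→R gives 9>8]
(B,R): NE

NE set: (B,R)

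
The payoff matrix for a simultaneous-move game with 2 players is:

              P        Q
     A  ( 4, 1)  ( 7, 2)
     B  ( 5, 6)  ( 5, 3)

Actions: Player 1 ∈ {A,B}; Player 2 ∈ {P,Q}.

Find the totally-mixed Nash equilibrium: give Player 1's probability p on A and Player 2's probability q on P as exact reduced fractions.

(p,q) = (3/4, 2/3)

P1 indiff ⇒ q·4+(1-q)·7 = q·5+(1-q)·5 ⇒ q(-1) = (1-q)(-2) ⇒ q = 2/3
P2 indiff ⇒ p·1+(1-p)·6 = p·2+(1-p)·3 ⇒ p(-1) = (1-p)(-3) ⇒ p = 3/4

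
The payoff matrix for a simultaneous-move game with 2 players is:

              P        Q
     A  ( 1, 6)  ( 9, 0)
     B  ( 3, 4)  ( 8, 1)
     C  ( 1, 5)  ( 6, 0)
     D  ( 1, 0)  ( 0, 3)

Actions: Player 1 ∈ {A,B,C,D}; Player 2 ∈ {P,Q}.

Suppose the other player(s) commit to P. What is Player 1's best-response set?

BR_1 = {B}

u_1(A vs P) = 1
u_1(B vs P) = 3
u_1(C vs P) = 1
u_1(D vs P) = 1
max payoff 3 at {B}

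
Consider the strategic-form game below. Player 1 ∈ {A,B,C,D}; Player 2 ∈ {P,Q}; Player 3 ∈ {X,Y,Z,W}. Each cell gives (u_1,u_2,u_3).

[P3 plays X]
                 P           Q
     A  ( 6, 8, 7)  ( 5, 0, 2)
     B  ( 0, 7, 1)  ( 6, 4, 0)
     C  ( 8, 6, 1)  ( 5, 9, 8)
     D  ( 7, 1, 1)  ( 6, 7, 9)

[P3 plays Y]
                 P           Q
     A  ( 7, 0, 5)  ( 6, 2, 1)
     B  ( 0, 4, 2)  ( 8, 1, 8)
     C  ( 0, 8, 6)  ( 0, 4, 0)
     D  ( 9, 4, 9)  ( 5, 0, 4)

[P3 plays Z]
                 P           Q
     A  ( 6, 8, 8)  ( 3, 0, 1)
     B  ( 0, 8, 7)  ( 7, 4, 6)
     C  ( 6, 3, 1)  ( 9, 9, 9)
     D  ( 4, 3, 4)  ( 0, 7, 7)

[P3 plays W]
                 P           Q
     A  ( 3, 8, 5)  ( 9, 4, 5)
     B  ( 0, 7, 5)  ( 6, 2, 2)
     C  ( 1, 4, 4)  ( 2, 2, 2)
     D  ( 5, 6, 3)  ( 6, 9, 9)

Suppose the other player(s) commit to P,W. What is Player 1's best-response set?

u_1(A vs P,W) = 3
u_1(B vs P,W) = 0
u_1(C vs P,W) = 1
u_1(D vs P,W) = 5
max payoff 5 at {D}

P1 best: {D}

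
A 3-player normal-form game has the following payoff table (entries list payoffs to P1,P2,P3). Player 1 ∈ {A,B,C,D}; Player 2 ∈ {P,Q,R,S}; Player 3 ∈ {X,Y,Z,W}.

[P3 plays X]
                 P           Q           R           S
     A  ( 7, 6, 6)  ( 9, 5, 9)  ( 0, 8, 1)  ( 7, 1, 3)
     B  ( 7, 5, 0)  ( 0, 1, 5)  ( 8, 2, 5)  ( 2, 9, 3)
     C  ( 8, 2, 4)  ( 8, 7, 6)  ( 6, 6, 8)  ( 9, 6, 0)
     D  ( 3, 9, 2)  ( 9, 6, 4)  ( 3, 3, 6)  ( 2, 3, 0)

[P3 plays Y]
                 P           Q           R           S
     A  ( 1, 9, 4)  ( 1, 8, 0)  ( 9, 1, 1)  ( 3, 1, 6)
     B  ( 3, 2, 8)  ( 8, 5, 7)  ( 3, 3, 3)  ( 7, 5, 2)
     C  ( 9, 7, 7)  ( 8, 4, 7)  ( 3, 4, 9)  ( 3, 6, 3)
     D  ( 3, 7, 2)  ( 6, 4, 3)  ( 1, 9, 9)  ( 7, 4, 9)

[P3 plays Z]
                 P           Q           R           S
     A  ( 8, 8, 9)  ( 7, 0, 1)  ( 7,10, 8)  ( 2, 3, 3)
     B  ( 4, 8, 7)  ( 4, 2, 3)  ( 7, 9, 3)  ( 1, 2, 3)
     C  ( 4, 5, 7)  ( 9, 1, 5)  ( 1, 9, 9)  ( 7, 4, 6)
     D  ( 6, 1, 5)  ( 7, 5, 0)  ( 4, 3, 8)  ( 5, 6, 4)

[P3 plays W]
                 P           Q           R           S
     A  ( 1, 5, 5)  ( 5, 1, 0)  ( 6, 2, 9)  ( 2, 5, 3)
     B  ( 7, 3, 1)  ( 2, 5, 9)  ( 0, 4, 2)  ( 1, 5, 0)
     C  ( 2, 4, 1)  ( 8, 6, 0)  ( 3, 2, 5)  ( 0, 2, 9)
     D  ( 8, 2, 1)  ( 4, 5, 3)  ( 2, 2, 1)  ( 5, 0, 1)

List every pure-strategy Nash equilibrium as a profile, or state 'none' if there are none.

(A,P,X): not NE [P1→C gives 8>7; P2→R gives 8>6; P3→Z gives 9>6]
(A,P,Y): not NE [P1→C gives 9>1; P3→Z gives 9>4]
(A,P,Z): not NE [P2→R gives 10>8]
(A,P,W): not NE [P1→D gives 8>1; P3→Z gives 9>5]
(A,Q,X): not NE [P2→R gives 8>5]
(A,Q,Y): not NE [P1→C gives 8>1; P2→P gives 9>8; P3→X gives 9>0]
(A,Q,Z): not NE [P1→C gives 9>7; P2→R gives 10>0; P3→X gives 9>1]
(A,Q,W): not NE [P1→C gives 8>5; P2→S gives 5>1; P3→X gives 9>0]
(A,R,X): not NE [P1→B gives 8>0; P3→W gives 9>1]
(A,R,Y): not NE [P2→P gives 9>1; P3→W gives 9>1]
(A,R,Z): not NE [P3→W gives 9>8]
(A,R,W): not NE [P2→S gives 5>2]
(A,S,X): not NE [P1→C gives 9>7; P2→R gives 8>1; P3→Y gives 6>3]
(A,S,Y): not NE [P1→D gives 7>3; P2→P gives 9>1]
(A,S,Z): not NE [P1→C gives 7>2; P2→R gives 10>3; P3→Y gives 6>3]
(A,S,W): not NE [P1→D gives 5>2; P3→Y gives 6>3]
(B,P,X): not NE [P1→C gives 8>7; P2→S gives 9>5; P3→Y gives 8>0]
(B,P,Y): not NE [P1→C gives 9>3; P2→S gives 5>2]
(B,P,Z): not NE [P1→A gives 8>4; P2→R gives 9>8; P3→Y gives 8>7]
(B,P,W): not NE [P1→D gives 8>7; P2→S gives 5>3; P3→Y gives 8>1]
(B,Q,X): not NE [P1→D gives 9>0; P2→S gives 9>1; P3→W gives 9>5]
(B,Q,Y): not NE [P3→W gives 9>7]
(B,Q,Z): not NE [P1→C gives 9>4; P2→R gives 9>2; P3→W gives 9>3]
(B,Q,W): not NE [P1→C gives 8>2]
(B,R,X): not NE [P2→S gives 9>2]
(B,R,Y): not NE [P1→A gives 9>3; P2→S gives 5>3; P3→X gives 5>3]
(B,R,Z): not NE [P3→X gives 5>3]
(B,R,W): not NE [P1→A gives 6>0; P2→S gives 5>4; P3→X gives 5>2]
(B,S,X): not NE [P1→C gives 9>2]
(B,S,Y): not NE [P3→Z gives 3>2]
(B,S,Z): not NE [P1→C gives 7>1; P2→R gives 9>2]
(B,S,W): not NE [P1→D gives 5>1; P3→Z gives 3>0]
(C,P,X): not NE [P2→Q gives 7>2; P3→Z gives 7>4]
(C,P,Y): NE
(C,P,Z): not NE [P1→A gives 8>4; P2→R gives 9>5]
(C,P,W): not NE [P1→D gives 8>2; P2→Q gives 6>4; P3→Z gives 7>1]
(C,Q,X): not NE [P1→D gives 9>8; P3→Y gives 7>6]
(C,Q,Y): not NE [P2→P gives 7>4]
(C,Q,Z): not NE [P2→R gives 9>1; P3→Y gives 7>5]
(C,Q,W): not NE [P3→Y gives 7>0]
(C,R,X): not NE [P1→B gives 8>6; P2→Q gives 7>6; P3→Z gives 9>8]
(C,R,Y): not NE [P1→A gives 9>3; P2→P gives 7>4]
(C,R,Z): not NE [P1→B gives 7>1]
(C,R,W): not NE [P1→A gives 6>3; P2→Q gives 6>2; P3→Z gives 9>5]
(C,S,X): not NE [P2→Q gives 7>6; P3→W gives 9>0]
(C,S,Y): not NE [P1→D gives 7>3; P2→P gives 7>6; P3→W gives 9>3]
(C,S,Z): not NE [P2→R gives 9>4; P3→W gives 9>6]
(C,S,W): not NE [P1→D gives 5>0; P2→Q gives 6>2]
(D,P,X): not NE [P1→C gives 8>3; P3→Z gives 5>2]
(D,P,Y): not NE [P1→C gives 9>3; P2→R gives 9>7; P3→Z gives 5>2]
(D,P,Z): not NE [P1→A gives 8>6; P2→S gives 6>1]
(D,P,W): not NE [P2→Q gives 5>2; P3→Z gives 5>1]
(D,Q,X): not NE [P2→P gives 9>6]
(D,Q,Y): not NE [P1→C gives 8>6; P2→R gives 9>4; P3→X gives 4>3]
(D,Q,Z): not NE [P1→C gives 9>7; P2→S gives 6>5; P3→X gives 4>0]
(D,Q,W): not NE [P1→C gives 8>4; P3→X gives 4>3]
(D,R,X): not NE [P1→B gives 8>3; P2→P gives 9>3; P3→Y gives 9>6]
(D,R,Y): not NE [P1→A gives 9>1]
(D,R,Z): not NE [P1→B gives 7>4; P2→S gives 6>3; P3→Y gives 9>8]
(D,R,W): not NE [P1→A gives 6>2; P2→Q gives 5>2; P3→Y gives 9>1]
(D,S,X): not NE [P1→C gives 9>2; P2→P gives 9>3; P3→Y gives 9>0]
(D,S,Y): not NE [P2→R gives 9>4]
(D,S,Z): not NE [P1→C gives 7>5; P3→Y gives 9>4]
(D,S,W): not NE [P2→Q gives 5>0; P3→Y gives 9>1]

Nash profiles: (C,P,Y)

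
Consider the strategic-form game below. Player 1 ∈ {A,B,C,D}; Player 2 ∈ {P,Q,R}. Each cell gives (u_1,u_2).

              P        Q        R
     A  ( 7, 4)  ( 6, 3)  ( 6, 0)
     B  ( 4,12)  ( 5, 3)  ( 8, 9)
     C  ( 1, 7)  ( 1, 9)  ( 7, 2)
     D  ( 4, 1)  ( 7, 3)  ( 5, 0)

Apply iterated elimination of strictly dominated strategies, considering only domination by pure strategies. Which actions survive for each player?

Remaining: P1:{A,D} P2:{P,Q}

P1 drop C (B beats it: P:4>1 Q:5>1 R:8>7)
P2 drop R (P beats it: A:4>0 B:12>9 D:1>0)
P1 drop B (A beats it: P:7>4 Q:6>5)
P1→{A,D} P2→{P,Q}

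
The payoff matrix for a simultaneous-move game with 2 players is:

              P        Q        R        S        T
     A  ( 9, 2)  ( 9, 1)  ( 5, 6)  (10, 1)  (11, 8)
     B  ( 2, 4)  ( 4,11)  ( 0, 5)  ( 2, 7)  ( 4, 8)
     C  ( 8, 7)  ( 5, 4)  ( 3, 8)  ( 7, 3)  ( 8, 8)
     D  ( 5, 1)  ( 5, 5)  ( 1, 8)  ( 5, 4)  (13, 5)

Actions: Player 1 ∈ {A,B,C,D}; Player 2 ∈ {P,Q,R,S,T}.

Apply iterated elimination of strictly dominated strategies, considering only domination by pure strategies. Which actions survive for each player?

IESDS → P1:{A,D} P2:{R,T}

P1 drop B (A beats it: P:9>2 Q:9>4 R:5>0 S:10>2 T:11>4)
P1 drop C (A beats it: P:9>8 Q:9>5 R:5>3 S:10>7 T:11>8)
P2 drop P (R beats it: A:6>2 D:8>1)
P2 drop Q (R beats it: A:6>1 D:8>5)
P2 drop S (R beats it: A:6>1 D:8>4)
P1→{A,D} P2→{R,T}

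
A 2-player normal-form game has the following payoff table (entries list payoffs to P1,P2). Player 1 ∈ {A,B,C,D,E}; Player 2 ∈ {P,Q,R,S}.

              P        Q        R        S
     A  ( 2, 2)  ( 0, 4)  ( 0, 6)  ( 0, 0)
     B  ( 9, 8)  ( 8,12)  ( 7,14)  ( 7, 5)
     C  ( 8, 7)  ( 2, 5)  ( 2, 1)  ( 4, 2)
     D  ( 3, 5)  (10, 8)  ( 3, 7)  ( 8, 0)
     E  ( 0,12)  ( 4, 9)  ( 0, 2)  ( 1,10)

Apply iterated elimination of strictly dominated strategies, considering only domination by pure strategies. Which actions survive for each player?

P1 drop A (B beats it: P:9>2 Q:8>0 R:7>0 S:7>0)
P1 drop C (B beats it: P:9>8 Q:8>2 R:7>2 S:7>4)
P1 drop E (B beats it: P:9>0 Q:8>4 R:7>0 S:7>1)
P2 drop P (Q beats it: B:12>8 D:8>5)
P2 drop S (Q beats it: B:12>5 D:8>0)
P1→{B,D} P2→{Q,R}

IESDS → P1:{B,D} P2:{Q,R}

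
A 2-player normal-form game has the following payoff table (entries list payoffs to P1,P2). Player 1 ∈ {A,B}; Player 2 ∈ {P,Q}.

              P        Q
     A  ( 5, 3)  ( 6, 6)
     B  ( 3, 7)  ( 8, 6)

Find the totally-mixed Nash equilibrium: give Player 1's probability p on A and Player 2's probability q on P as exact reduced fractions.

P1 indiff ⇒ q·5+(1-q)·6 = q·3+(1-q)·8 ⇒ q(2) = (1-q)(2) ⇒ q = 1/2
P2 indiff ⇒ p·3+(1-p)·7 = p·6+(1-p)·6 ⇒ p(-3) = (1-p)(-1) ⇒ p = 1/4

(p,q) = (1/4, 1/2)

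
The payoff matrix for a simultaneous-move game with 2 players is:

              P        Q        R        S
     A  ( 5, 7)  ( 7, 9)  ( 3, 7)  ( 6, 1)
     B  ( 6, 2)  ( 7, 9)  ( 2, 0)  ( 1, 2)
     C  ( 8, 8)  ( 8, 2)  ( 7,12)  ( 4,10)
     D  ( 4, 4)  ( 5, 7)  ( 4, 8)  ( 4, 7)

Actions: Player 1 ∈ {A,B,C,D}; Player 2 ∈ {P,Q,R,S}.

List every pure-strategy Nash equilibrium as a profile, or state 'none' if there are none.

(A,P): not NE [P1→C gives 8>5; P2→Q gives 9>7]
(A,Q): not NE [P1→C gives 8>7]
(A,R): not NE [P1→C gives 7>3; P2→Q gives 9>7]
(A,S): not NE [P2→Q gives 9>1]
(B,P): not NE [P1→C gives 8>6; P2→Q gives 9>2]
(B,Q): not NE [P1→C gives 8>7]
(B,R): not NE [P1→C gives 7>2; P2→Q gives 9>0]
(B,S): not NE [P1→A gives 6>1; P2→Q gives 9>2]
(C,P): not NE [P2→R gives 12>8]
(C,Q): not NE [P2→R gives 12>2]
(C,R): NE
(C,S): not NE [P1→A gives 6>4; P2→R gives 12>10]
(D,P): not NE [P1→C gives 8>4; P2→R gives 8>4]
(D,Q): not NE [P1→C gives 8>5; P2→R gives 8>7]
(D,R): not NE [P1→C gives 7>4]
(D,S): not NE [P1→A gives 6>4; P2→R gives 8>7]

Nash profiles: (C,R)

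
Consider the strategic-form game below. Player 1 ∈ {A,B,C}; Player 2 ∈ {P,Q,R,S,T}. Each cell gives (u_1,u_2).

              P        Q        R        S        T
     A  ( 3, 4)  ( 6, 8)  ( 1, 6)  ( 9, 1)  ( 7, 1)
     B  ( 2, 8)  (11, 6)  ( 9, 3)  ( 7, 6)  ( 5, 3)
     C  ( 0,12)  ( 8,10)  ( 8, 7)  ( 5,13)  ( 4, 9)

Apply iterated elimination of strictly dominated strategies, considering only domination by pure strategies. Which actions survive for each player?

Remaining: P1:{A,B} P2:{P,Q}

P1 drop C (B beats it: P:2>0 Q:11>8 R:9>8 S:7>5 T:5>4)
P2 drop R (Q beats it: A:8>6 B:6>3)
P2 drop S (P beats it: A:4>1 B:8>6)
P2 drop T (P beats it: A:4>1 B:8>3)
P1→{A,B} P2→{P,Q}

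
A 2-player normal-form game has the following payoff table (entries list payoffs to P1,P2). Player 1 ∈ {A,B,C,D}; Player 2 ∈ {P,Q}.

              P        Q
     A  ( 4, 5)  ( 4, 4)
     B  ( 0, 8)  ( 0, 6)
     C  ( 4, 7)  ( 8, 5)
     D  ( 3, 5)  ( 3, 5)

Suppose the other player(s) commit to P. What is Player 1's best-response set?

u_1(A vs P) = 4
u_1(B vs P) = 0
u_1(C vs P) = 4
u_1(D vs P) = 3
max payoff 4 at {A,C}

argmax u_1 = {A,C}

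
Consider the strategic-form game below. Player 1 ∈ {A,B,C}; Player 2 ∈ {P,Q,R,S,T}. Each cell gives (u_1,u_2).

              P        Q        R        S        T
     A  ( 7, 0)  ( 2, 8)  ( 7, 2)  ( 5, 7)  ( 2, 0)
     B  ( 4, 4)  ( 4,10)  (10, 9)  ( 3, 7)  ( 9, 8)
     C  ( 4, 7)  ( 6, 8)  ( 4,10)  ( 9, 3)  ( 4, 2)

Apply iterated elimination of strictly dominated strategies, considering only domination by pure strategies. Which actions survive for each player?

Survivors P1:{B,C} P2:{Q,R}

P2 drop P (Q beats it: A:8>0 B:10>4 C:8>7)
P2 drop S (Q beats it: A:8>7 B:10>7 C:8>3)
P1 drop A (B beats it: Q:4>2 R:10>7 T:9>2)
P2 drop T (Q beats it: B:10>8 C:8>2)
P1→{B,C} P2→{Q,R}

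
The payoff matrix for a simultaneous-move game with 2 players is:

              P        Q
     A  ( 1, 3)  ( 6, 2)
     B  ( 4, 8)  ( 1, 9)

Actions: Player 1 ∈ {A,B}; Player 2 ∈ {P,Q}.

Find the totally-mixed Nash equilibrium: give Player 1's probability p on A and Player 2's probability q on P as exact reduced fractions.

P1 indiff ⇒ q·1+(1-q)·6 = q·4+(1-q)·1 ⇒ q(-3) = (1-q)(-5) ⇒ q = 5/8
P2 indiff ⇒ p·3+(1-p)·8 = p·2+(1-p)·9 ⇒ p(1) = (1-p)(1) ⇒ p = 1/2

P1 mixes 1/2 on A; P2 mixes 5/8 on P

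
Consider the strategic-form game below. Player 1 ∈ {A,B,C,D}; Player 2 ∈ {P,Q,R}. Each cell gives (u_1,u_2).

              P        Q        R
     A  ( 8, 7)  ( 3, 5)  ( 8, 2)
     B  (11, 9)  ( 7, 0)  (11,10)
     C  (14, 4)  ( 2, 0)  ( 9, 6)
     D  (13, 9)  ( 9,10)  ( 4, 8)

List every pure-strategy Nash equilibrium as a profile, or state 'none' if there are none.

Nash profiles: (B,R), (D,Q)

(A,P): not NE [P1→C gives 14>8]
(A,Q): not NE [P1→D gives 9>3; P2→P gives 7>5]
(A,R): not NE [P1→B gives 11>8; P2→P gives 7>2]
(B,P): not NE [P1→C gives 14>11; P2→R gives 10>9]
(B,Q): not NE [P1→D gives 9>7; P2→R gives 10>0]
(B,R): NE
(C,P): not NE [P2→R gives 6>4]
(C,Q): not NE [P1→D gives 9>2; P2→R gives 6>0]
(C,R): not NE [P1→B gives 11>9]
(D,P): not NE [P1→C gives 14>13; P2→Q gives 10>9]
(D,Q): NE
(D,R): not NE [P1→B gives 11>4; P2→Q gives 10>8]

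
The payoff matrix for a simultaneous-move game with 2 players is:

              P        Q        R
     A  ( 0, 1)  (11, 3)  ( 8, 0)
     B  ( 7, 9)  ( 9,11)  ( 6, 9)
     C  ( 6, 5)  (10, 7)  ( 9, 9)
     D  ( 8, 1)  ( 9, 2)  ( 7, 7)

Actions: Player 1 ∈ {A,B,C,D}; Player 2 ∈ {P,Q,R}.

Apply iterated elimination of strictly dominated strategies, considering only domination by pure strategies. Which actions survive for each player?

Survivors P1:{A,C} P2:{Q,R}

P2 drop P (Q beats it: A:3>1 B:11>9 C:7>5 D:2>1)
P1 drop B (A beats it: Q:11>9 R:8>6)
P1 drop D (A beats it: Q:11>9 R:8>7)
P1→{A,C} P2→{Q,R}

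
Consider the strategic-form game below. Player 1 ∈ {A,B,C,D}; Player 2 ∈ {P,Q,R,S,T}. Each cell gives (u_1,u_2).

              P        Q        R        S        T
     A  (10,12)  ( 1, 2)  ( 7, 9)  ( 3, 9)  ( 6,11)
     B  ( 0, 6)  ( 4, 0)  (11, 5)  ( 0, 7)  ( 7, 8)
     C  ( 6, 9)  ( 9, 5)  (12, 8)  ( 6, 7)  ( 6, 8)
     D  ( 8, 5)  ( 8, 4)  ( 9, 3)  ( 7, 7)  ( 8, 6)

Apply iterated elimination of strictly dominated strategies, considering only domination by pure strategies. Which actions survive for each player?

IESDS → P1:{A,D} P2:{P,S,T}

P2 drop Q (P beats it: A:12>2 B:6>0 C:9>5 D:5>4)
P2 drop R (P beats it: A:12>9 B:6>5 C:9>8 D:5>3)
P1 drop B (D beats it: P:8>0 S:7>0 T:8>7)
P1 drop C (D beats it: P:8>6 S:7>6 T:8>6)
P1→{A,D} P2→{P,S,T}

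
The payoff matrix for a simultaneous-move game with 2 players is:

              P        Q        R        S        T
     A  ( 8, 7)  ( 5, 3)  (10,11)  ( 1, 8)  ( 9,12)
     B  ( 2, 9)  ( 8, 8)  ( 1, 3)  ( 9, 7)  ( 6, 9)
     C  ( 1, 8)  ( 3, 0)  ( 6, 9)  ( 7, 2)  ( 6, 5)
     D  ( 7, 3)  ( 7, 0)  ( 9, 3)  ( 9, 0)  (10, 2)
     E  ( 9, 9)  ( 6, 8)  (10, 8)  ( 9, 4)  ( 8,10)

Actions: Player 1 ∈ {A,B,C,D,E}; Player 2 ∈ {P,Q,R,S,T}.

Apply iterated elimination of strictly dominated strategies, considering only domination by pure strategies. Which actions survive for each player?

Survivors P1:{A,D,E} P2:{P,R,T}

P1 drop C (D beats it: P:7>1 Q:7>3 R:9>6 S:9>7 T:10>6)
P2 drop Q (P beats it: A:7>3 B:9>8 D:3>0 E:9>8)
P2 drop S (T beats it: A:12>8 B:9>7 D:2>0 E:10>4)
P1 drop B (A beats it: P:8>2 R:10>1 T:9>6)
P1→{A,D,E} P2→{P,R,T}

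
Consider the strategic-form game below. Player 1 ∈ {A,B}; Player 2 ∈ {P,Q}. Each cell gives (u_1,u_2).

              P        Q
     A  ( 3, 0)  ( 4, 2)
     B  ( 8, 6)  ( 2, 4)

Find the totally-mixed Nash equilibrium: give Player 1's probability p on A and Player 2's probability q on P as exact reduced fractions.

(p,q) = (1/2, 2/7)

P1 indiff ⇒ q·3+(1-q)·4 = q·8+(1-q)·2 ⇒ q(-5) = (1-q)(-2) ⇒ q = 2/7
P2 indiff ⇒ p·0+(1-p)·6 = p·2+(1-p)·4 ⇒ p(-2) = (1-p)(-2) ⇒ p = 1/2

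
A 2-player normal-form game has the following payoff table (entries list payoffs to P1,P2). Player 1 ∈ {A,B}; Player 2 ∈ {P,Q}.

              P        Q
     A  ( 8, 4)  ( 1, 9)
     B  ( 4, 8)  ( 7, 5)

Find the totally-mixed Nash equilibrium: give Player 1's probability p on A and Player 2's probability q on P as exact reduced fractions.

(p,q) = (3/8, 3/5)

P1 indiff ⇒ q·8+(1-q)·1 = q·4+(1-q)·7 ⇒ q(4) = (1-q)(6) ⇒ q = 3/5
P2 indiff ⇒ p·4+(1-p)·8 = p·9+(1-p)·5 ⇒ p(-5) = (1-p)(-3) ⇒ p = 3/8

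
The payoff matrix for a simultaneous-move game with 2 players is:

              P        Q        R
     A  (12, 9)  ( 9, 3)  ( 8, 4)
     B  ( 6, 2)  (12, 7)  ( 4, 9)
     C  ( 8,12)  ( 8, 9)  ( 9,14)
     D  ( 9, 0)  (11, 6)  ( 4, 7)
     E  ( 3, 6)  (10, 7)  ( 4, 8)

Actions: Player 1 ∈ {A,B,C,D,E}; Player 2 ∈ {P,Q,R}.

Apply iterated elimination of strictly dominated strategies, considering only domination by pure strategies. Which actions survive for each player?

Survivors P1:{A,C} P2:{P,R}

P2 drop Q (R beats it: A:4>3 B:9>7 C:14>9 D:7>6 E:8>7)
P1 drop B (A beats it: P:12>6 R:8>4)
P1 drop D (A beats it: P:12>9 R:8>4)
P1 drop E (A beats it: P:12>3 R:8>4)
P1→{A,C} P2→{P,R}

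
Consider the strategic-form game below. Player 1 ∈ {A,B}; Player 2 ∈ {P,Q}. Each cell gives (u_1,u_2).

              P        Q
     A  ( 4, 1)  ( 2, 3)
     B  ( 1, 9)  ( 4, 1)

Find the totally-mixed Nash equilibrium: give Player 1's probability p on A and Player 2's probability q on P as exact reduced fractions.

P1 indiff ⇒ q·4+(1-q)·2 = q·1+(1-q)·4 ⇒ q(3) = (1-q)(2) ⇒ q = 2/5
P2 indiff ⇒ p·1+(1-p)·9 = p·3+(1-p)·1 ⇒ p(-2) = (1-p)(-8) ⇒ p = 4/5

p=4/5, q=2/5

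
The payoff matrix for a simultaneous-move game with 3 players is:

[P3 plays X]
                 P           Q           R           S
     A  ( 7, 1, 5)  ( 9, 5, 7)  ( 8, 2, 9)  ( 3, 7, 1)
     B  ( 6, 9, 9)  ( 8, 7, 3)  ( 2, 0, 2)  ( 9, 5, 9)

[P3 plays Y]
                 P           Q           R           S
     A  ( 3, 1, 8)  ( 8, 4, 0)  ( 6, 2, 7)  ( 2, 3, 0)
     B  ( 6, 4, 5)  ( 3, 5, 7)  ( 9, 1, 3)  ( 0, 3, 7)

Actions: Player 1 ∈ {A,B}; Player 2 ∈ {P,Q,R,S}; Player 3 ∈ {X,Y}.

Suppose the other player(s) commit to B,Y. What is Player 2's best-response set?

argmax u_2 = {Q}

u_2(P vs B,Y) = 4
u_2(Q vs B,Y) = 5
u_2(R vs B,Y) = 1
u_2(S vs B,Y) = 3
max payoff 5 at {Q}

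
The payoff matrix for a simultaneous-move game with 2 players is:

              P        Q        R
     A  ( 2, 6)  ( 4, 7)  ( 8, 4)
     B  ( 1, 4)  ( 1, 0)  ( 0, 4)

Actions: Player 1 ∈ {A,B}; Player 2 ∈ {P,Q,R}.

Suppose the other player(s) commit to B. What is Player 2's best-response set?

u_2(P vs B) = 4
u_2(Q vs B) = 0
u_2(R vs B) = 4
max payoff 4 at {P,R}

BR_2 = {P,R}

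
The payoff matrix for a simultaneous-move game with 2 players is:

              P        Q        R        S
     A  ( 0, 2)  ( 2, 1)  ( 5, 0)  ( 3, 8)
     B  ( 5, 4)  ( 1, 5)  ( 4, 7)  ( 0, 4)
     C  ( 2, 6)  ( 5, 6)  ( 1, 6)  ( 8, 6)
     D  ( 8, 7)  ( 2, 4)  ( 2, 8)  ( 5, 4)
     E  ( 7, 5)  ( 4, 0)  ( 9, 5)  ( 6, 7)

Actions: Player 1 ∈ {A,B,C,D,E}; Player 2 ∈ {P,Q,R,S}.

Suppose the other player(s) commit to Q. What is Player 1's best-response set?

argmax u_1 = {C}

u_1(A vs Q) = 2
u_1(B vs Q) = 1
u_1(C vs Q) = 5
u_1(D vs Q) = 2
u_1(E vs Q) = 4
max payoff 5 at {C}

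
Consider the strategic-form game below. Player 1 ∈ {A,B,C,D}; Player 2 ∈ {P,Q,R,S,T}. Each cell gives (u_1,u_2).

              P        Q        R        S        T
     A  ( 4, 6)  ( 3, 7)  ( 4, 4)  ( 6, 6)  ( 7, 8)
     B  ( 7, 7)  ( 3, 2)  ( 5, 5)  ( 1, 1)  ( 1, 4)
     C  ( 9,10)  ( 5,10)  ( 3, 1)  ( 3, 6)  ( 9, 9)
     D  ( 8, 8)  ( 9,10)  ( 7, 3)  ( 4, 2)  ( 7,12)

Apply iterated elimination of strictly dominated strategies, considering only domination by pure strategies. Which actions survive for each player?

IESDS → P1:{C,D} P2:{P,Q,T}

P1 drop B (D beats it: P:8>7 Q:9>3 R:7>5 S:4>1 T:7>1)
P2 drop R (P beats it: A:6>4 C:10>1 D:8>3)
P2 drop S (Q beats it: A:7>6 C:10>6 D:10>2)
P1 drop A (C beats it: P:9>4 Q:5>3 T:9>7)
P1→{C,D} P2→{P,Q,T}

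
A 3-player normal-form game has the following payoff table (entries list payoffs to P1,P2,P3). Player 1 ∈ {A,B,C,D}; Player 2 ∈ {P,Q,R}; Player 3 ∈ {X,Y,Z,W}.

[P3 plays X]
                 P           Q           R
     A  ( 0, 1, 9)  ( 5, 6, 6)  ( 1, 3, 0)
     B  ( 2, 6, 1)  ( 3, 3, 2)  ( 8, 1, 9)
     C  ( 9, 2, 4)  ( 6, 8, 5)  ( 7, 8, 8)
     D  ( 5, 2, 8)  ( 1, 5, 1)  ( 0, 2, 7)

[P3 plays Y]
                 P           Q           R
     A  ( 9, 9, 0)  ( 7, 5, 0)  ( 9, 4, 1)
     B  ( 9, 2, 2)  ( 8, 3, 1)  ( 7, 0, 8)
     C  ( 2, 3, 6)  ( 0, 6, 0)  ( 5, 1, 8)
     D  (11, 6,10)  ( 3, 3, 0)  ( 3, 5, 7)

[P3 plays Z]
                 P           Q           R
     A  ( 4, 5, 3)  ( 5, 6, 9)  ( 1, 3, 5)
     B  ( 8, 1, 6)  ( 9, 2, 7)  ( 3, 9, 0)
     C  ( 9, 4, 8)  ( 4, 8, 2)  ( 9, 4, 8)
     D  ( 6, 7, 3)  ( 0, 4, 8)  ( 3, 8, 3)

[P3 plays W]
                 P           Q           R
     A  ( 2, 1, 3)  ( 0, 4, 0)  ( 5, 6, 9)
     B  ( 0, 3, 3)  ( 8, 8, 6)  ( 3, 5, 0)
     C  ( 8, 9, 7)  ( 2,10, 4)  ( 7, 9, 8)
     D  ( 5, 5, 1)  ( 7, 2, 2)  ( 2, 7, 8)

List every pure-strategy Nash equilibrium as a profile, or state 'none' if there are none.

(A,P,X): not NE [P1→C gives 9>0; P2→Q gives 6>1]
(A,P,Y): not NE [P1→D gives 11>9; P3→X gives 9>0]
(A,P,Z): not NE [P1→C gives 9>4; P2→Q gives 6>5; P3→X gives 9>3]
(A,P,W): not NE [P1→C gives 8>2; P2→R gives 6>1; P3→X gives 9>3]
(A,Q,X): not NE [P1→C gives 6>5; P3→Z gives 9>6]
(A,Q,Y): not NE [P1→B gives 8>7; P2→P gives 9>5; P3→Z gives 9>0]
(A,Q,Z): not NE [P1→B gives 9>5]
(A,Q,W): not NE [P1→B gives 8>0; P2→R gives 6>4; P3→Z gives 9>0]
(A,R,X): not NE [P1→B gives 8>1; P2→Q gives 6>3; P3→W gives 9>0]
(A,R,Y): not NE [P2→P gives 9>4; P3→W gives 9>1]
(A,R,Z): not NE [P1→C gives 9>1; P2→Q gives 6>3; P3→W gives 9>5]
(A,R,W): not NE [P1→C gives 7>5]
(B,P,X): not NE [P1→C gives 9>2; P3→Z gives 6>1]
(B,P,Y): not NE [P1→D gives 11>9; P2→Q gives 3>2; P3→Z gives 6>2]
(B,P,Z): not NE [P1→C gives 9>8; P2→R gives 9>1]
(B,P,W): not NE [P1→C gives 8>0; P2→Q gives 8>3; P3→Z gives 6>3]
(B,Q,X): not NE [P1→C gives 6>3; P2→P gives 6>3; P3→Z gives 7>2]
(B,Q,Y): not NE [P3→Z gives 7>1]
(B,Q,Z): not NE [P2→R gives 9>2]
(B,Q,W): not NE [P3→Z gives 7>6]
(B,R,X): not NE [P2→P gives 6>1]
(B,R,Y): not NE [P1→A gives 9>7; P2→Q gives 3>0; P3→X gives 9>8]
(B,R,Z): not NE [P1→C gives 9>3; P3→X gives 9>0]
(B,R,W): not NE [P1→C gives 7>3; P2→Q gives 8>5; P3→X gives 9>0]
(C,P,X): not NE [P2→R gives 8>2; P3→Z gives 8>4]
(C,P,Y): not NE [P1→D gives 11>2; P2→Q gives 6>3; P3→Z gives 8>6]
(C,P,Z): not NE [P2→Q gives 8>4]
(C,P,W): not NE [P2→Q gives 10>9; P3→Z gives 8>7]
(C,Q,X): NE
(C,Q,Y): not NE [P1→B gives 8>0; P3→X gives 5>0]
(C,Q,Z): not NE [P1→B gives 9>4; P3→X gives 5>2]
(C,Q,W): not NE [P1→B gives 8>2; P3→X gives 5>4]
(C,R,X): not NE [P1→B gives 8>7]
(C,R,Y): not NE [P1→A gives 9>5; P2→Q gives 6>1]
(C,R,Z): not NE [P2→Q gives 8>4]
(C,R,W): not NE [P2→Q gives 10>9]
(D,P,X): not NE [P1→C gives 9>5; P2→Q gives 5>2; P3→Y gives 10>8]
(D,P,Y): NE
(D,P,Z): not NE [P1→C gives 9>6; P2→R gives 8>7; P3→Y gives 10>3]
(D,P,W): not NE [P1→C gives 8>5; P2→R gives 7>5; P3→Y gives 10>1]
(D,Q,X): not NE [P1→C gives 6>1; P3→Z gives 8>1]
(D,Q,Y): not NE [P1→B gives 8>3; P2→P gives 6>3; P3→Z gives 8>0]
(D,Q,Z): not NE [P1→B gives 9>0; P2→R gives 8>4]
(D,Q,W): not NE [P1→B gives 8>7; P2→R gives 7>2; P3→Z gives 8>2]
(D,R,X): not NE [P1→B gives 8>0; P2→Q gives 5>2; P3→W gives 8>7]
(D,R,Y): not NE [P1→A gives 9>3; P2→P gives 6>5; P3→W gives 8>7]
(D,R,Z): not NE [P1→C gives 9>3; P3→W gives 8>3]
(D,R,W): not NE [P1→C gives 7>2]

Nash profiles: (C,Q,X), (D,P,Y)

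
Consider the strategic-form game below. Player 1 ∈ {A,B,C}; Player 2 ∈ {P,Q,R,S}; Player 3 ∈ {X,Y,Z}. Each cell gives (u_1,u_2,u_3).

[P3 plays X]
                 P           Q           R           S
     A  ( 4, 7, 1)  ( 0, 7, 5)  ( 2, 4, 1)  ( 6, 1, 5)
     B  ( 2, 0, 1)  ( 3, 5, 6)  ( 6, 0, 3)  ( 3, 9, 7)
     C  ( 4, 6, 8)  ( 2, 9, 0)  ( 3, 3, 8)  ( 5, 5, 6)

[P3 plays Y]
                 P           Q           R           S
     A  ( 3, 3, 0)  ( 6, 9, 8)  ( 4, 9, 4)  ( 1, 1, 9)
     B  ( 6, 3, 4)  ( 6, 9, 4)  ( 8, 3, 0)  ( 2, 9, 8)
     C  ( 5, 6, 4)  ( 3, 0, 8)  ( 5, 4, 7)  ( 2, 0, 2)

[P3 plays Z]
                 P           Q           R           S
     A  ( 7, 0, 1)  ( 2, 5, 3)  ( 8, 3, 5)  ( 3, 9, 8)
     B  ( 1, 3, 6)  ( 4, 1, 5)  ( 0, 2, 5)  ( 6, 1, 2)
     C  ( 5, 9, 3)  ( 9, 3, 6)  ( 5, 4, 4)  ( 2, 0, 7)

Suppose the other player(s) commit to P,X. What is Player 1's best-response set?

BR_1 = {A,C}

u_1(A vs P,X) = 4
u_1(B vs P,X) = 2
u_1(C vs P,X) = 4
max payoff 4 at {A,C}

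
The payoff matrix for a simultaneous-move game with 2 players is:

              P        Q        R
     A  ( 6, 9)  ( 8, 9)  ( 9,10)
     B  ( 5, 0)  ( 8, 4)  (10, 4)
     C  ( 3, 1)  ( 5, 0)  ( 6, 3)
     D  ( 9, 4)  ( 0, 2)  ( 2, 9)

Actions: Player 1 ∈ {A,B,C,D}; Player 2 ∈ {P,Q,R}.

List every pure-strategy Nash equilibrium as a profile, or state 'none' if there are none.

Nash profiles: (B,Q), (B,R)

(A,P): not NE [P1→D gives 9>6; P2→R gives 10>9]
(A,Q): not NE [P2→R gives 10>9]
(A,R): not NE [P1→B gives 10>9]
(B,P): not NE [P1→D gives 9>5; P2→R gives 4>0]
(B,Q): NE
(B,R): NE
(C,P): not NE [P1→D gives 9>3; P2→R gives 3>1]
(C,Q): not NE [P1→B gives 8>5; P2→R gives 3>0]
(C,R): not NE [P1→B gives 10>6]
(D,P): not NE [P2→R gives 9>4]
(D,Q): not NE [P1→B gives 8>0; P2→R gives 9>2]
(D,R): not NE [P1→B gives 10>2]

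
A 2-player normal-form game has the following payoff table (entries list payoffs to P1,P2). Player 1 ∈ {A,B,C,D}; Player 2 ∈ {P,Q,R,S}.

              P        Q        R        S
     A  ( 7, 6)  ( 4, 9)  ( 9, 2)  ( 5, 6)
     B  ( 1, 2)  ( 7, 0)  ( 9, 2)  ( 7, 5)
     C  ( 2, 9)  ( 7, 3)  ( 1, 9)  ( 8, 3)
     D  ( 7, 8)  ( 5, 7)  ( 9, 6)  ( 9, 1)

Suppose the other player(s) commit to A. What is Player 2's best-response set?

u_2(P vs A) = 6
u_2(Q vs A) = 9
u_2(R vs A) = 2
u_2(S vs A) = 6
max payoff 9 at {Q}

P2 best: {Q}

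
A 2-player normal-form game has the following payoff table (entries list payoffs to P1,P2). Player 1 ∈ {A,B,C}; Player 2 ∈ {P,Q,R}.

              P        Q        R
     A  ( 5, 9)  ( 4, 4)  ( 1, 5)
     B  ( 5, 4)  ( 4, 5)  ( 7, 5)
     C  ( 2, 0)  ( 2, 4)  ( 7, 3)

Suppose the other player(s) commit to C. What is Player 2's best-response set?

u_2(P vs C) = 0
u_2(Q vs C) = 4
u_2(R vs C) = 3
max payoff 4 at {Q}

argmax u_2 = {Q}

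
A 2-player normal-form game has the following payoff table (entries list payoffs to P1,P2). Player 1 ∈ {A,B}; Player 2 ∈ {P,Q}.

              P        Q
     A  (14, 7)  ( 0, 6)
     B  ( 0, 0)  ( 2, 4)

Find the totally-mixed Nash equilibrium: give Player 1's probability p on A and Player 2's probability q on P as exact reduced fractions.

p=4/5, q=1/8

P1 indiff ⇒ q·14+(1-q)·0 = q·0+(1-q)·2 ⇒ q(14) = (1-q)(2) ⇒ q = 1/8
P2 indiff ⇒ p·7+(1-p)·0 = p·6+(1-p)·4 ⇒ p(1) = (1-p)(4) ⇒ p = 4/5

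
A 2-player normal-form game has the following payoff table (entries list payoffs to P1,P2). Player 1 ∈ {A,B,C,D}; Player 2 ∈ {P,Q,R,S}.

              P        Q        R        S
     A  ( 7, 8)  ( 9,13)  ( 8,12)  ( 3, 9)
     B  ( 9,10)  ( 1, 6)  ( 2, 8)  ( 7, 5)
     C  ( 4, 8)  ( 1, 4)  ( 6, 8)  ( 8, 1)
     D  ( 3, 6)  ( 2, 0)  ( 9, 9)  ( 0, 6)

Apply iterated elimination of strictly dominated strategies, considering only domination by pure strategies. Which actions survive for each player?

P2 drop S (R beats it: A:12>9 B:8>5 C:8>1 D:9>6)
P1 drop C (A beats it: P:7>4 Q:9>1 R:8>6)
P1→{A,B,D} P2→{P,Q,R}

IESDS → P1:{A,B,D} P2:{P,Q,R}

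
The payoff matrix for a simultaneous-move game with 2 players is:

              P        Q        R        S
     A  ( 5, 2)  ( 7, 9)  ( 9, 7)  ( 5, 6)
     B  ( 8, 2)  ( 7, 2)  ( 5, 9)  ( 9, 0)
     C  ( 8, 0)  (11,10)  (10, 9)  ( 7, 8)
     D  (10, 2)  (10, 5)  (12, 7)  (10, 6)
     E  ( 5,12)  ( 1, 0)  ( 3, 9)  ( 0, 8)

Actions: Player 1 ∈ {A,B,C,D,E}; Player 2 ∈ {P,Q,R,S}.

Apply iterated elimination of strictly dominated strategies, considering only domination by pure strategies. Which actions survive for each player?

P1 drop A (C beats it: P:8>5 Q:11>7 R:10>9 S:7>5)
P1 drop B (D beats it: P:10>8 Q:10>7 R:12>5 S:10>9)
P1 drop E (C beats it: P:8>5 Q:11>1 R:10>3 S:7>0)
P2 drop P (Q beats it: C:10>0 D:5>2)
P2 drop S (R beats it: C:9>8 D:7>6)
P1→{C,D} P2→{Q,R}

IESDS → P1:{C,D} P2:{Q,R}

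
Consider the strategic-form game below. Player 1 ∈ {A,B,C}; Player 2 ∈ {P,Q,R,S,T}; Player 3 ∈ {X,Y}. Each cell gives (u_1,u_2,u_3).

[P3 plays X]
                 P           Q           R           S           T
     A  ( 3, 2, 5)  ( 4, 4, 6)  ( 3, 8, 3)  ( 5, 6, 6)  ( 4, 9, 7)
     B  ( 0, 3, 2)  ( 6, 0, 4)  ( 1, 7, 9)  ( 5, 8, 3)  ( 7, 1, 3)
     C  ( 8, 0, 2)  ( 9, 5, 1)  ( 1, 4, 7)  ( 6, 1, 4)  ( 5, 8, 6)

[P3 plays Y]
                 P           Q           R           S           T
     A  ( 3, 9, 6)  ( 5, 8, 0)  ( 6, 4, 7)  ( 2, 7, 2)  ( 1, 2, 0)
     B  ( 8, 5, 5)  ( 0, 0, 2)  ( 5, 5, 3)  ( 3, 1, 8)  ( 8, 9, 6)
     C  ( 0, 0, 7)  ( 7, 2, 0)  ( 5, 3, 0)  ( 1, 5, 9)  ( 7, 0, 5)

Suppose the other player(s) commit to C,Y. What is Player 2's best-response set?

u_2(P vs C,Y) = 0
u_2(Q vs C,Y) = 2
u_2(R vs C,Y) = 3
u_2(S vs C,Y) = 5
u_2(T vs C,Y) = 0
max payoff 5 at {S}

BR_2 = {S}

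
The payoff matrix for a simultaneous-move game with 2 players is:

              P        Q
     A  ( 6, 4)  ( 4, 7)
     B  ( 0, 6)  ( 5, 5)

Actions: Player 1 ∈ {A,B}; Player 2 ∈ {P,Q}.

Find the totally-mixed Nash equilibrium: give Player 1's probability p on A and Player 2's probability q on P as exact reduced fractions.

P1 indiff ⇒ q·6+(1-q)·4 = q·0+(1-q)·5 ⇒ q(6) = (1-q)(1) ⇒ q = 1/7
P2 indiff ⇒ p·4+(1-p)·6 = p·7+(1-p)·5 ⇒ p(-3) = (1-p)(-1) ⇒ p = 1/4

p=1/4, q=1/7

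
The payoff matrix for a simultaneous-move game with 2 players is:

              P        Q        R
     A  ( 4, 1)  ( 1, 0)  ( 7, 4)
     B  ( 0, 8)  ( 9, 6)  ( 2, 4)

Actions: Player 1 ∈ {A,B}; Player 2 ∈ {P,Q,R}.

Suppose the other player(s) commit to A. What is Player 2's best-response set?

u_2(P vs A) = 1
u_2(Q vs A) = 0
u_2(R vs A) = 4
max payoff 4 at {R}

P2 best: {R}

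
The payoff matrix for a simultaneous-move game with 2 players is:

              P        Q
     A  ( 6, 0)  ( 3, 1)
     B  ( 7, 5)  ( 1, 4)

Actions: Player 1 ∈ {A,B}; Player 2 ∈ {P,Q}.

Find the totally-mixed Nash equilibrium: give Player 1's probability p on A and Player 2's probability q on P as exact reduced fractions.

p=1/2, q=2/3

P1 indiff ⇒ q·6+(1-q)·3 = q·7+(1-q)·1 ⇒ q(-1) = (1-q)(-2) ⇒ q = 2/3
P2 indiff ⇒ p·0+(1-p)·5 = p·1+(1-p)·4 ⇒ p(-1) = (1-p)(-1) ⇒ p = 1/2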